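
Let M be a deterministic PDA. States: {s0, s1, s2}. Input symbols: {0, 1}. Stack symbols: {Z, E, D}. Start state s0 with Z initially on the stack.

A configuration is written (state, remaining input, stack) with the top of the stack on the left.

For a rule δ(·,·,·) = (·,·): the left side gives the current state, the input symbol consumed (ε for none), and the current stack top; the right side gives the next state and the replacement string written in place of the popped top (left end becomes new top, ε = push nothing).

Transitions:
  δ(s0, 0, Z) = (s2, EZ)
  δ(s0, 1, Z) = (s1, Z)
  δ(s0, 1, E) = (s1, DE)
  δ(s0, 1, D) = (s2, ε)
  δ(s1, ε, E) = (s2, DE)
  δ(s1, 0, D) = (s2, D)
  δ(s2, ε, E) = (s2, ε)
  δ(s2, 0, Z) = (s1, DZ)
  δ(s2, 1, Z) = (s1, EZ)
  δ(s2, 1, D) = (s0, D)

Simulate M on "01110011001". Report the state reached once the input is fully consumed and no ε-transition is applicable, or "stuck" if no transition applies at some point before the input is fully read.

(s0, 01110011001, Z)
  read 0, top Z: go to s2, push EZ → (s2, 1110011001, EZ)
  ε-move, top E: go to s2, push ε → (s2, 1110011001, Z)
  read 1, top Z: go to s1, push EZ → (s1, 110011001, EZ)
  ε-move, top E: go to s2, push DE → (s2, 110011001, DEZ)
  read 1, top D: go to s0, push D → (s0, 10011001, DEZ)
  read 1, top D: go to s2, push ε → (s2, 0011001, EZ)
  ε-move, top E: go to s2, push ε → (s2, 0011001, Z)
  read 0, top Z: go to s1, push DZ → (s1, 011001, DZ)
  read 0, top D: go to s2, push D → (s2, 11001, DZ)
  read 1, top D: go to s0, push D → (s0, 1001, DZ)
  read 1, top D: go to s2, push ε → (s2, 001, Z)
  read 0, top Z: go to s1, push DZ → (s1, 01, DZ)
  read 0, top D: go to s2, push D → (s2, 1, DZ)
  read 1, top D: go to s0, push D → (s0, ε, DZ)
All input consumed; M is in state s0.

s0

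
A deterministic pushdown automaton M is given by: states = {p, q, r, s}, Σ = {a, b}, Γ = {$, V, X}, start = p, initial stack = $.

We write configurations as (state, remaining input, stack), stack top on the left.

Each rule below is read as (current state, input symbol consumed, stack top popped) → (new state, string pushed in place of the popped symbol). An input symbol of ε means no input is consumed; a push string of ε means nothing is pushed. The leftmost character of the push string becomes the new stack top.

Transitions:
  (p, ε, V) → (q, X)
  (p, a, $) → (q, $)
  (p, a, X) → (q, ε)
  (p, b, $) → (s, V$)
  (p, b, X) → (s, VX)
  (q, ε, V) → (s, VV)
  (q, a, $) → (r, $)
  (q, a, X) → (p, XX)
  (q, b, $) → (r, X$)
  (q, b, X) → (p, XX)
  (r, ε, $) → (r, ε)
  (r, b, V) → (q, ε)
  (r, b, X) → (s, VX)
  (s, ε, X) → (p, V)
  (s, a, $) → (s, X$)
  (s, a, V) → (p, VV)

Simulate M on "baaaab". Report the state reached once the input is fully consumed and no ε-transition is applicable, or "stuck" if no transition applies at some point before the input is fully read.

s

(p, baaaab, $) ⊢ (s, aaaab, V$) ⊢ (p, aaab, VV$) ⊢ (q, aaab, XV$) ⊢ (p, aab, XXV$) ⊢ (q, ab, XV$) ⊢ (p, b, XXV$) ⊢ (s, ε, VXXV$)
All input consumed; M is in state s.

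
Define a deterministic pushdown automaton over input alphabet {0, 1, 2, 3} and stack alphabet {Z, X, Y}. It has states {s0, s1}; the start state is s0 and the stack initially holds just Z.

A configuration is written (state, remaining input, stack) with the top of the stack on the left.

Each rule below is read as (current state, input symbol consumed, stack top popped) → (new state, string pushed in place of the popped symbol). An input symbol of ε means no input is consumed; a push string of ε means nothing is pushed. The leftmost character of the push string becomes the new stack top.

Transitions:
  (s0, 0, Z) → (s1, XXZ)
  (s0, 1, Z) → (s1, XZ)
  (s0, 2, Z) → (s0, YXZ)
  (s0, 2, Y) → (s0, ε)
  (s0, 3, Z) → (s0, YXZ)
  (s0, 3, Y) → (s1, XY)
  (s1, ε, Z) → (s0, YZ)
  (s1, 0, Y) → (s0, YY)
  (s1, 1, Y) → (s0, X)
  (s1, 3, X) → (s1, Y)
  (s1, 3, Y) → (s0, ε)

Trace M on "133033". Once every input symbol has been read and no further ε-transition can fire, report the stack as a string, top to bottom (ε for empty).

XZ

(s0, 133033, Z)
  read 1, top Z: go to s1, push XZ → (s1, 33033, XZ)
  read 3, top X: go to s1, push Y → (s1, 3033, YZ)
  read 3, top Y: go to s0, push ε → (s0, 033, Z)
  read 0, top Z: go to s1, push XXZ → (s1, 33, XXZ)
  read 3, top X: go to s1, push Y → (s1, 3, YXZ)
  read 3, top Y: go to s0, push ε → (s0, ε, XZ)
All input consumed in state s0 with stack XZ.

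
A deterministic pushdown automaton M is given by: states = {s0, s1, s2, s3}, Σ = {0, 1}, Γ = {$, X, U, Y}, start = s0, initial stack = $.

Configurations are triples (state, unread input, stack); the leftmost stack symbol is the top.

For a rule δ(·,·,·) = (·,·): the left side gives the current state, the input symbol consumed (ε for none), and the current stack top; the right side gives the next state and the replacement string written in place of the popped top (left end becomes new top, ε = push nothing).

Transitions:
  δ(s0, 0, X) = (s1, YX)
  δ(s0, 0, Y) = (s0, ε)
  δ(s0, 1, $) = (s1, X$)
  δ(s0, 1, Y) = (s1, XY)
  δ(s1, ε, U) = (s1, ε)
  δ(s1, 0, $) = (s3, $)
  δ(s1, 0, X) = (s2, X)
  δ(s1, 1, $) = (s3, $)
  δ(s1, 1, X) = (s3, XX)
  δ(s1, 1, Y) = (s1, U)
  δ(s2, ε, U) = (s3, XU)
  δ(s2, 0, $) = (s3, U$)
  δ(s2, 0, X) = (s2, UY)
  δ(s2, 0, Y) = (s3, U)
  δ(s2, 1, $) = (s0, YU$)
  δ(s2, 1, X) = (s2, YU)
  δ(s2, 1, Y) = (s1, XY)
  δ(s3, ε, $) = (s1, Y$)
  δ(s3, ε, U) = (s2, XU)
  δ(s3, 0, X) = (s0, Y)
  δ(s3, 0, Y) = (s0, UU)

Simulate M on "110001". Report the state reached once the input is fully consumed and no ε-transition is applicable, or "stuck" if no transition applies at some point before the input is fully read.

s1

(s0, 110001, $) ⊢ (s1, 10001, X$) ⊢ (s3, 0001, XX$) ⊢ (s0, 001, YX$) ⊢ (s0, 01, X$) ⊢ (s1, 1, YX$) ⊢ (s1, ε, UX$) ⊢ (s1, ε, X$)
All input consumed; M is in state s1.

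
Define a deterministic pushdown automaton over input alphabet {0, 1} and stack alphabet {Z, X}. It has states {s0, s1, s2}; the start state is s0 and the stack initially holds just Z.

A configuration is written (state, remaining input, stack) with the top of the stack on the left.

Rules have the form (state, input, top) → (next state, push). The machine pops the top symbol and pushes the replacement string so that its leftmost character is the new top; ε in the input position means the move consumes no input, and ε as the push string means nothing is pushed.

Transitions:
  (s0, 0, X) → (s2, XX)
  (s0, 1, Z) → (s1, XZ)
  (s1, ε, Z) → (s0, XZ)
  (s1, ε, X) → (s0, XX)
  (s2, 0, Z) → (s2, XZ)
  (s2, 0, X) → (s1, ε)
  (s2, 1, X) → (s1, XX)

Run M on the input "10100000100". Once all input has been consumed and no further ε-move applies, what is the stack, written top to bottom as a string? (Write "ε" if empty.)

XXXXXXXXXXXZ

(s0, 10100000100, Z)
  read 1, top Z: go to s1, push XZ → (s1, 0100000100, XZ)
  ε-move, top X: go to s0, push XX → (s0, 0100000100, XXZ)
  read 0, top X: go to s2, push XX → (s2, 100000100, XXXZ)
  read 1, top X: go to s1, push XX → (s1, 00000100, XXXXZ)
  ε-move, top X: go to s0, push XX → (s0, 00000100, XXXXXZ)
  read 0, top X: go to s2, push XX → (s2, 0000100, XXXXXXZ)
  read 0, top X: go to s1, push ε → (s1, 000100, XXXXXZ)
  ε-move, top X: go to s0, push XX → (s0, 000100, XXXXXXZ)
  read 0, top X: go to s2, push XX → (s2, 00100, XXXXXXXZ)
  read 0, top X: go to s1, push ε → (s1, 0100, XXXXXXZ)
  ε-move, top X: go to s0, push XX → (s0, 0100, XXXXXXXZ)
  read 0, top X: go to s2, push XX → (s2, 100, XXXXXXXXZ)
  read 1, top X: go to s1, push XX → (s1, 00, XXXXXXXXXZ)
  ε-move, top X: go to s0, push XX → (s0, 00, XXXXXXXXXXZ)
  read 0, top X: go to s2, push XX → (s2, 0, XXXXXXXXXXXZ)
  read 0, top X: go to s1, push ε → (s1, ε, XXXXXXXXXXZ)
  ε-move, top X: go to s0, push XX → (s0, ε, XXXXXXXXXXXZ)
All input consumed in state s0 with stack XXXXXXXXXXXZ.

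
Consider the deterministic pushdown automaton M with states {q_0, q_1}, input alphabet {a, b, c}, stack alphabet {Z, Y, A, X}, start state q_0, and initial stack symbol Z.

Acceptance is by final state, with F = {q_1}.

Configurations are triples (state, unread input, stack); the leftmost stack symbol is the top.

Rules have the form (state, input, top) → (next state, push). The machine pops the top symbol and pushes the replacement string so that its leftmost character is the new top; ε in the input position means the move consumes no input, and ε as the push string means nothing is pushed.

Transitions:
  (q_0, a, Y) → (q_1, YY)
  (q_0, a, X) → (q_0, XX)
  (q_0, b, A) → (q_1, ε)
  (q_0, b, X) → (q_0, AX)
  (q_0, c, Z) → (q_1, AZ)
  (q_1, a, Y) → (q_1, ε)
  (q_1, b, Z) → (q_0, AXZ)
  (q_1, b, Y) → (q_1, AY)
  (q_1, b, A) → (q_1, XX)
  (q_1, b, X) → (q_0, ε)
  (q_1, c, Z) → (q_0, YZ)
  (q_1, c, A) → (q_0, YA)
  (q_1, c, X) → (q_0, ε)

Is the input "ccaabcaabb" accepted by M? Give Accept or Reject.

(q_0, ccaabcaabb, Z)
  read c, top Z: go to q_1, push AZ → (q_1, caabcaabb, AZ)
  read c, top A: go to q_0, push YA → (q_0, aabcaabb, YAZ)
  read a, top Y: go to q_1, push YY → (q_1, abcaabb, YYAZ)
  read a, top Y: go to q_1, push ε → (q_1, bcaabb, YAZ)
  read b, top Y: go to q_1, push AY → (q_1, caabb, AYAZ)
  read c, top A: go to q_0, push YA → (q_0, aabb, YAYAZ)
  read a, top Y: go to q_1, push YY → (q_1, abb, YYAYAZ)
  read a, top Y: go to q_1, push ε → (q_1, bb, YAYAZ)
  read b, top Y: go to q_1, push AY → (q_1, b, AYAYAZ)
  read b, top A: go to q_1, push XX → (q_1, ε, XXYAYAZ)
All input consumed; state q_1 ∈ F.

Accept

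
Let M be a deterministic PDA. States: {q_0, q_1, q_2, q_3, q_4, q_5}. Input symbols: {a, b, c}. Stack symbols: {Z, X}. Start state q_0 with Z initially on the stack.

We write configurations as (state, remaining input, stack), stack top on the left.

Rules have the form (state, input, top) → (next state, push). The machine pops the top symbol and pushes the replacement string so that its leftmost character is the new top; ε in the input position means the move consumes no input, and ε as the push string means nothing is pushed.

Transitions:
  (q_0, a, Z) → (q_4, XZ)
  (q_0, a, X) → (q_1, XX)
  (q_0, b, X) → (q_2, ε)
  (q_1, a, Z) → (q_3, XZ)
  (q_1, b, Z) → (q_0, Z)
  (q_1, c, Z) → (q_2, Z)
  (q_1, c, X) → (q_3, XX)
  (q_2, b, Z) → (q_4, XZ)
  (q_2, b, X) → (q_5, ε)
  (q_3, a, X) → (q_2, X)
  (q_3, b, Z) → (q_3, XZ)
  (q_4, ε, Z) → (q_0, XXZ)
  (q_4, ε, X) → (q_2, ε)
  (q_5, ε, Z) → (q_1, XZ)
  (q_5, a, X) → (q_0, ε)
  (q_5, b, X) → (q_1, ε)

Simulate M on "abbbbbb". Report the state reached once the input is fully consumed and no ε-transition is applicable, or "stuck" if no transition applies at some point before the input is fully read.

(q_0, abbbbbb, Z)
  read a, top Z: go to q_4, push XZ → (q_4, bbbbbb, XZ)
  ε-move, top X: go to q_2, push ε → (q_2, bbbbbb, Z)
  read b, top Z: go to q_4, push XZ → (q_4, bbbbb, XZ)
  ε-move, top X: go to q_2, push ε → (q_2, bbbbb, Z)
  read b, top Z: go to q_4, push XZ → (q_4, bbbb, XZ)
  ε-move, top X: go to q_2, push ε → (q_2, bbbb, Z)
  read b, top Z: go to q_4, push XZ → (q_4, bbb, XZ)
  ε-move, top X: go to q_2, push ε → (q_2, bbb, Z)
  read b, top Z: go to q_4, push XZ → (q_4, bb, XZ)
  ε-move, top X: go to q_2, push ε → (q_2, bb, Z)
  read b, top Z: go to q_4, push XZ → (q_4, b, XZ)
  ε-move, top X: go to q_2, push ε → (q_2, b, Z)
  read b, top Z: go to q_4, push XZ → (q_4, ε, XZ)
  ε-move, top X: go to q_2, push ε → (q_2, ε, Z)
All input consumed; M is in state q_2.

q_2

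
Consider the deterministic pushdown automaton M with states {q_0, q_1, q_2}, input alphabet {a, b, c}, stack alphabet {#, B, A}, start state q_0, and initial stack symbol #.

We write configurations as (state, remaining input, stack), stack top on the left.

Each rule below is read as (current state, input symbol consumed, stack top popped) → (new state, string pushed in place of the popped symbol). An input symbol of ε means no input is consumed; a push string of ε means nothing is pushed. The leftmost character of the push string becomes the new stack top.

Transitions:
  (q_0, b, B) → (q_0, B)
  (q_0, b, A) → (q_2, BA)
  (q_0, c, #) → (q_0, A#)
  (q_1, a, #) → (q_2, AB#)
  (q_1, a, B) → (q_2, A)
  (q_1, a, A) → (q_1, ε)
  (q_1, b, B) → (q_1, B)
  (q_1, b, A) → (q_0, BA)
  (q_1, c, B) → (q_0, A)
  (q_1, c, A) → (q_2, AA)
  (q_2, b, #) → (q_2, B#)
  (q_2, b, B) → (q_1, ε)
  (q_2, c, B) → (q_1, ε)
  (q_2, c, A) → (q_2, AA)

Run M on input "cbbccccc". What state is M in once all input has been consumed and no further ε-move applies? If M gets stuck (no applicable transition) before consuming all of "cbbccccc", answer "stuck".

q_2

(q_0, cbbccccc, #)
  read c, top #: go to q_0, push A# → (q_0, bbccccc, A#)
  read b, top A: go to q_2, push BA → (q_2, bccccc, BA#)
  read b, top B: go to q_1, push ε → (q_1, ccccc, A#)
  read c, top A: go to q_2, push AA → (q_2, cccc, AA#)
  read c, top A: go to q_2, push AA → (q_2, ccc, AAA#)
  read c, top A: go to q_2, push AA → (q_2, cc, AAAA#)
  read c, top A: go to q_2, push AA → (q_2, c, AAAAA#)
  read c, top A: go to q_2, push AA → (q_2, ε, AAAAAA#)
All input consumed; M is in state q_2.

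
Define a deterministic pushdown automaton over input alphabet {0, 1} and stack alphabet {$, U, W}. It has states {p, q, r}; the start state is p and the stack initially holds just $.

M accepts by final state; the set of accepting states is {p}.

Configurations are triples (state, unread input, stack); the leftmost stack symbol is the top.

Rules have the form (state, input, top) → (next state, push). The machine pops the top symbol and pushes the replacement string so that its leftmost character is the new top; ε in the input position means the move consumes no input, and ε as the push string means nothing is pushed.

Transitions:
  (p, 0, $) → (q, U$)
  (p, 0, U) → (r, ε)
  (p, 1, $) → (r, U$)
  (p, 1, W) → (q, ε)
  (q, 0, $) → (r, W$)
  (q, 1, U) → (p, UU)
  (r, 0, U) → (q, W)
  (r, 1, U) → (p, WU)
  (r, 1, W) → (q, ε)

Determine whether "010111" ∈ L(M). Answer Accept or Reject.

Accept

(p, 010111, $)
  read 0, top $: go to q, push U$ → (q, 10111, U$)
  read 1, top U: go to p, push UU → (p, 0111, UU$)
  read 0, top U: go to r, push ε → (r, 111, U$)
  read 1, top U: go to p, push WU → (p, 11, WU$)
  read 1, top W: go to q, push ε → (q, 1, U$)
  read 1, top U: go to p, push UU → (p, ε, UU$)
All input consumed; state p ∈ F.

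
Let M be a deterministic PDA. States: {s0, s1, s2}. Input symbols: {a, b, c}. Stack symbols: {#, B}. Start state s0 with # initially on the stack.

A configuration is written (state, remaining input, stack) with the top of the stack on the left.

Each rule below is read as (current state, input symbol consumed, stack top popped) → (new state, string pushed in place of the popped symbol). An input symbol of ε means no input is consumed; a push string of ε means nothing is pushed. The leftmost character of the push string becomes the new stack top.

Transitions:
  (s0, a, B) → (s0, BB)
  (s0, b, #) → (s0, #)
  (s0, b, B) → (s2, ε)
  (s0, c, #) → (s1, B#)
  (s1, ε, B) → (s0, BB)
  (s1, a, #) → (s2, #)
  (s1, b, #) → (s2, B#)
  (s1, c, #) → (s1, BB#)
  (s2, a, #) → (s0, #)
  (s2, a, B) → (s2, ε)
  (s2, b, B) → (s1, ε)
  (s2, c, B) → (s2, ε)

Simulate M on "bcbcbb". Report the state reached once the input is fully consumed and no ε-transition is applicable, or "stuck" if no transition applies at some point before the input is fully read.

stuck

(s0, bcbcbb, #) ⊢ (s0, cbcbb, #) ⊢ (s1, bcbb, B#) ⊢ (s0, bcbb, BB#) ⊢ (s2, cbb, B#) ⊢ (s2, bb, #)
No transition for (s2, b, top #); M blocks with input bb remaining.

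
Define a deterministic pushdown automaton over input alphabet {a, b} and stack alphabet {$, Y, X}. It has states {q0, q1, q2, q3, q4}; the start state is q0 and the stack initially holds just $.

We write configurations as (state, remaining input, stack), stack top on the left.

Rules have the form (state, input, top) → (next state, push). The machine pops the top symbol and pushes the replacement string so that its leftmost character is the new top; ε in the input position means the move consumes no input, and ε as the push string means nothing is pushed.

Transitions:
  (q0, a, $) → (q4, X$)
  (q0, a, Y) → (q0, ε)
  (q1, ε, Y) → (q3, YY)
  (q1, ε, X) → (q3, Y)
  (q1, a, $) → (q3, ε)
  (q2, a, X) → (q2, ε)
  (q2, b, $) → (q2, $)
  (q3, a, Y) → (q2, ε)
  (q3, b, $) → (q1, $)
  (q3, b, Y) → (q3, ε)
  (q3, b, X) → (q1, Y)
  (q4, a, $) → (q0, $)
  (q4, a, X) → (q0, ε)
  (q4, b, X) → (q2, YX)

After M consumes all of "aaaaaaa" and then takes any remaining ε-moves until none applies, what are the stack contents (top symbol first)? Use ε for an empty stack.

(q0, aaaaaaa, $)
  read a, top $: go to q4, push X$ → (q4, aaaaaa, X$)
  read a, top X: go to q0, push ε → (q0, aaaaa, $)
  read a, top $: go to q4, push X$ → (q4, aaaa, X$)
  read a, top X: go to q0, push ε → (q0, aaa, $)
  read a, top $: go to q4, push X$ → (q4, aa, X$)
  read a, top X: go to q0, push ε → (q0, a, $)
  read a, top $: go to q4, push X$ → (q4, ε, X$)
All input consumed in state q4 with stack X$.

X$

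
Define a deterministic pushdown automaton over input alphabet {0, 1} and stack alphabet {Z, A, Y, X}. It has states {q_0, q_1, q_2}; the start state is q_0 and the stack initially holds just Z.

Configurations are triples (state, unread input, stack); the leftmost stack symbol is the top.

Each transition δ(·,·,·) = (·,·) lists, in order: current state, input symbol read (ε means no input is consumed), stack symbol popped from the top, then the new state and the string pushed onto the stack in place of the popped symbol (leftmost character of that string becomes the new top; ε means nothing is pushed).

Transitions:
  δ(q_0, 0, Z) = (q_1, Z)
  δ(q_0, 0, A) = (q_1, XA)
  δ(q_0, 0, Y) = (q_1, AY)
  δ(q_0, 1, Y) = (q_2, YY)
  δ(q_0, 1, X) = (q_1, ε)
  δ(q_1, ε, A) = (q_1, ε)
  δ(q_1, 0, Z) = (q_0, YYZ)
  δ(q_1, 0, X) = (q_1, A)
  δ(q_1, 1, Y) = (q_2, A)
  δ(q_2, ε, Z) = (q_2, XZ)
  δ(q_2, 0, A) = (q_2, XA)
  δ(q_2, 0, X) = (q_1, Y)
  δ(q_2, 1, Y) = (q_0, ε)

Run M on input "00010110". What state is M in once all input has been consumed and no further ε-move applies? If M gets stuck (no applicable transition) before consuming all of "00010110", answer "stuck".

(q_0, 00010110, Z)
  read 0, top Z: go to q_1, push Z → (q_1, 0010110, Z)
  read 0, top Z: go to q_0, push YYZ → (q_0, 010110, YYZ)
  read 0, top Y: go to q_1, push AY → (q_1, 10110, AYYZ)
  ε-move, top A: go to q_1, push ε → (q_1, 10110, YYZ)
  read 1, top Y: go to q_2, push A → (q_2, 0110, AYZ)
  read 0, top A: go to q_2, push XA → (q_2, 110, XAYZ)
No transition for (q_2, 1, top X); M blocks with input 110 remaining.

stuck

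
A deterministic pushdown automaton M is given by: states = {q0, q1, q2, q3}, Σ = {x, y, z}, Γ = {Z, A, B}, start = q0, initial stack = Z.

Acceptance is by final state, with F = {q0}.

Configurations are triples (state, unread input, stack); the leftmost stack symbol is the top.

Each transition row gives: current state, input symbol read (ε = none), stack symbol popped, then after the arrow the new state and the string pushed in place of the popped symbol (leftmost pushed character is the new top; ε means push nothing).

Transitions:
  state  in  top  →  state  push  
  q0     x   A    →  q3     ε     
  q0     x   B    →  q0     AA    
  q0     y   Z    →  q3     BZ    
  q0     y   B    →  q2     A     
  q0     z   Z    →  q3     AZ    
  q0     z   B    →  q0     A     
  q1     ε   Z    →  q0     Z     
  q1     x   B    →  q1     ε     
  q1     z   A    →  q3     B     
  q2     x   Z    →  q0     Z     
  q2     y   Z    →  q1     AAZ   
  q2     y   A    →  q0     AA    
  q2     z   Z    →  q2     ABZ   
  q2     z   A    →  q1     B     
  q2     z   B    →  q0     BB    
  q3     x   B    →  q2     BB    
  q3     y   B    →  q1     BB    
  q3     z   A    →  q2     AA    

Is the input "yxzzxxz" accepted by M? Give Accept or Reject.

(q0, yxzzxxz, Z)
  read y, top Z: go to q3, push BZ → (q3, xzzxxz, BZ)
  read x, top B: go to q2, push BB → (q2, zzxxz, BBZ)
  read z, top B: go to q0, push BB → (q0, zxxz, BBBZ)
  read z, top B: go to q0, push A → (q0, xxz, ABBZ)
  read x, top A: go to q3, push ε → (q3, xz, BBZ)
  read x, top B: go to q2, push BB → (q2, z, BBBZ)
  read z, top B: go to q0, push BB → (q0, ε, BBBBZ)
All input consumed; state q0 ∈ F.

Accept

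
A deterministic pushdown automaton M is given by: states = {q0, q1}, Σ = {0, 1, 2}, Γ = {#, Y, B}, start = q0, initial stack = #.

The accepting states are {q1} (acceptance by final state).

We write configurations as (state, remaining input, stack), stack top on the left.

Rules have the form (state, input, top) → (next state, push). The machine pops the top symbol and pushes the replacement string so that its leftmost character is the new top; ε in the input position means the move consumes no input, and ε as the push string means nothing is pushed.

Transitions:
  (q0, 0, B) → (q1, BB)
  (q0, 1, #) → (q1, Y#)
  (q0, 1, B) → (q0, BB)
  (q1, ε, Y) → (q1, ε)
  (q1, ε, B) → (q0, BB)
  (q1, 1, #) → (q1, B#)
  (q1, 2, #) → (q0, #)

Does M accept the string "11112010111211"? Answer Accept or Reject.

Reject

(q0, 11112010111211, #)
  read 1, top #: go to q1, push Y# → (q1, 1112010111211, Y#)
  ε-move, top Y: go to q1, push ε → (q1, 1112010111211, #)
  read 1, top #: go to q1, push B# → (q1, 112010111211, B#)
  ε-move, top B: go to q0, push BB → (q0, 112010111211, BB#)
  read 1, top B: go to q0, push BB → (q0, 12010111211, BBB#)
  read 1, top B: go to q0, push BB → (q0, 2010111211, BBBB#)
No transition applies at (q0, 2010111211, BBBB#); input not fully consumed.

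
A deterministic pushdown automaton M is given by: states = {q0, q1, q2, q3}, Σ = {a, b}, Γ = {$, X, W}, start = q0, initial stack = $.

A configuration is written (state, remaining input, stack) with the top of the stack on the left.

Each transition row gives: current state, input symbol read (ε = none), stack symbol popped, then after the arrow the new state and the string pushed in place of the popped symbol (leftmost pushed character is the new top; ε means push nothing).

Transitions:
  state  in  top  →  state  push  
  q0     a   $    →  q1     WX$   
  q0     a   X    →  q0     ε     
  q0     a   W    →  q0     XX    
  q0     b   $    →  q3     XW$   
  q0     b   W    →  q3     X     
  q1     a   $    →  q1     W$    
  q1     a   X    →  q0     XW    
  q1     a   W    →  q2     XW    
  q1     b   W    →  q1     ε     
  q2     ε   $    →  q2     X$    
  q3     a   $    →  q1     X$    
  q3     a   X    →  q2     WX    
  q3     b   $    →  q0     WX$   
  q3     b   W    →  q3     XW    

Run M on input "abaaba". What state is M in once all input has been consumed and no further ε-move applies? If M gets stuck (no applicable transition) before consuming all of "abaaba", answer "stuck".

q2

(q0, abaaba, $) ⊢ (q1, baaba, WX$) ⊢ (q1, aaba, X$) ⊢ (q0, aba, XW$) ⊢ (q0, ba, W$) ⊢ (q3, a, X$) ⊢ (q2, ε, WX$)
All input consumed; M is in state q2.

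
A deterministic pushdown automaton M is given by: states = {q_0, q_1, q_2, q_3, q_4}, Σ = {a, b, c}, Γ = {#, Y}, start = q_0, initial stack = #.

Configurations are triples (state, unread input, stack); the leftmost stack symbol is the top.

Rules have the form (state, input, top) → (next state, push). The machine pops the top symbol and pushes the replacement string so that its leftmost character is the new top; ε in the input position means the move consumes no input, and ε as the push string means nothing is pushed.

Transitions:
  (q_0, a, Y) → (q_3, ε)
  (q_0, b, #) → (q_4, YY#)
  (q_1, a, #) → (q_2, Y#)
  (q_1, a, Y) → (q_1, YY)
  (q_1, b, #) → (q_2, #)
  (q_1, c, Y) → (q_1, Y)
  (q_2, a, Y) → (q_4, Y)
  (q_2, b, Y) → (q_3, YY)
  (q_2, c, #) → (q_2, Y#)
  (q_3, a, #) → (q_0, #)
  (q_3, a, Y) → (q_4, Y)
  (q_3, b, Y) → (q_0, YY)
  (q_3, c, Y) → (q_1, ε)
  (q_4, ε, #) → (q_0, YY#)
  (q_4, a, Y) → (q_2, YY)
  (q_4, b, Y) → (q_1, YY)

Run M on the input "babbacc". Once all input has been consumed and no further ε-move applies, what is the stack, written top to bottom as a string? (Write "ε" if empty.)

YYY#

(q_0, babbacc, #)
  read b, top #: go to q_4, push YY# → (q_4, abbacc, YY#)
  read a, top Y: go to q_2, push YY → (q_2, bbacc, YYY#)
  read b, top Y: go to q_3, push YY → (q_3, bacc, YYYY#)
  read b, top Y: go to q_0, push YY → (q_0, acc, YYYYY#)
  read a, top Y: go to q_3, push ε → (q_3, cc, YYYY#)
  read c, top Y: go to q_1, push ε → (q_1, c, YYY#)
  read c, top Y: go to q_1, push Y → (q_1, ε, YYY#)
All input consumed in state q_1 with stack YYY#.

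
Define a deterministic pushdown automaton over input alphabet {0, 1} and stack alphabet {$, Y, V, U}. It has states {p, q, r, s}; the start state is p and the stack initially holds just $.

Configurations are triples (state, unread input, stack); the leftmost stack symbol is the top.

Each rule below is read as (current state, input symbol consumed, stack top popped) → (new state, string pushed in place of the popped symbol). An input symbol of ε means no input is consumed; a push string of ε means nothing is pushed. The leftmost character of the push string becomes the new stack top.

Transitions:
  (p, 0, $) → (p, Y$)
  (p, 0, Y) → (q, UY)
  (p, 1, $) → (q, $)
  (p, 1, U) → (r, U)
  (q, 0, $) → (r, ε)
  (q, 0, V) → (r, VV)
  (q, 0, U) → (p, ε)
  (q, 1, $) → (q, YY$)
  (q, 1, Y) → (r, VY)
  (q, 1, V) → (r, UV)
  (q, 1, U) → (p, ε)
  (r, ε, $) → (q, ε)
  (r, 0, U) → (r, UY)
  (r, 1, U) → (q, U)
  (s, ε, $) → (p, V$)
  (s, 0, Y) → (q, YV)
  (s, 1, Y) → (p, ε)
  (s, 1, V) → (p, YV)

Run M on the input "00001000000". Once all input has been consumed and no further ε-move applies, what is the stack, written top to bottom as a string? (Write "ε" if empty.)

Y$

(p, 00001000000, $) ⊢ (p, 0001000000, Y$) ⊢ (q, 001000000, UY$) ⊢ (p, 01000000, Y$) ⊢ (q, 1000000, UY$) ⊢ (p, 000000, Y$) ⊢ (q, 00000, UY$) ⊢ (p, 0000, Y$) ⊢ (q, 000, UY$) ⊢ (p, 00, Y$) ⊢ (q, 0, UY$) ⊢ (p, ε, Y$)
All input consumed in state p with stack Y$.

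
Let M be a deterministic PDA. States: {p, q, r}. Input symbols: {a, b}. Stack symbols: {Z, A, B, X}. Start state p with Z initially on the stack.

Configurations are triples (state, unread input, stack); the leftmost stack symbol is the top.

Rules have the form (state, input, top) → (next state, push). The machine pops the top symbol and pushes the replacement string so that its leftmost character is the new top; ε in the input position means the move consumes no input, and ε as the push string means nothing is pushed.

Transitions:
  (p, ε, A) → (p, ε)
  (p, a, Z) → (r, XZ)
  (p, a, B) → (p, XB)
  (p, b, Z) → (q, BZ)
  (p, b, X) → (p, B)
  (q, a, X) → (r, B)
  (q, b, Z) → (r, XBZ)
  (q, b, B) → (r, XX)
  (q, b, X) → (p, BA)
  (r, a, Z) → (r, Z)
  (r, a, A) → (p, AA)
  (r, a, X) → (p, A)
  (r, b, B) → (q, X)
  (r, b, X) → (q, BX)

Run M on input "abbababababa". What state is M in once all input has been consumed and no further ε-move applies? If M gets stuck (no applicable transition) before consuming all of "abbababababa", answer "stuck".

(p, abbababababa, Z) ⊢ (r, bbababababa, XZ) ⊢ (q, bababababa, BXZ) ⊢ (r, ababababa, XXXZ) ⊢ (p, babababa, AXXZ) ⊢ (p, babababa, XXZ) ⊢ (p, abababa, BXZ) ⊢ (p, bababa, XBXZ) ⊢ (p, ababa, BBXZ) ⊢ (p, baba, XBBXZ) ⊢ (p, aba, BBBXZ) ⊢ (p, ba, XBBBXZ) ⊢ (p, a, BBBBXZ) ⊢ (p, ε, XBBBBXZ)
All input consumed; M is in state p.

p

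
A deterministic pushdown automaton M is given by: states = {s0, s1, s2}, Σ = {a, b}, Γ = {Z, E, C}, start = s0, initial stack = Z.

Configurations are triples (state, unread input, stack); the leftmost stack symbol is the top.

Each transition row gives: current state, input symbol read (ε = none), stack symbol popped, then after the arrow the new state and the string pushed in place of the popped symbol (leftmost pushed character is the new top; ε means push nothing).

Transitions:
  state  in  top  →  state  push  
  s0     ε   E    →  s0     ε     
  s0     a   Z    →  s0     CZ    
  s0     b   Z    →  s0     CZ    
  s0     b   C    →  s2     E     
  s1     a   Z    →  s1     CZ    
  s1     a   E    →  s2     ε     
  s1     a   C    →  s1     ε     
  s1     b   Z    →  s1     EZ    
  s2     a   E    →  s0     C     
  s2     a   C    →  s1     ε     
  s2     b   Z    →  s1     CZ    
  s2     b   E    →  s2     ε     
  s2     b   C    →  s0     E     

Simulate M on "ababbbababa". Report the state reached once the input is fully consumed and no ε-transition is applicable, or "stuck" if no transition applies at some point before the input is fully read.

(s0, ababbbababa, Z) ⊢ (s0, babbbababa, CZ) ⊢ (s2, abbbababa, EZ) ⊢ (s0, bbbababa, CZ) ⊢ (s2, bbababa, EZ) ⊢ (s2, bababa, Z) ⊢ (s1, ababa, CZ) ⊢ (s1, baba, Z) ⊢ (s1, aba, EZ) ⊢ (s2, ba, Z) ⊢ (s1, a, CZ) ⊢ (s1, ε, Z)
All input consumed; M is in state s1.

s1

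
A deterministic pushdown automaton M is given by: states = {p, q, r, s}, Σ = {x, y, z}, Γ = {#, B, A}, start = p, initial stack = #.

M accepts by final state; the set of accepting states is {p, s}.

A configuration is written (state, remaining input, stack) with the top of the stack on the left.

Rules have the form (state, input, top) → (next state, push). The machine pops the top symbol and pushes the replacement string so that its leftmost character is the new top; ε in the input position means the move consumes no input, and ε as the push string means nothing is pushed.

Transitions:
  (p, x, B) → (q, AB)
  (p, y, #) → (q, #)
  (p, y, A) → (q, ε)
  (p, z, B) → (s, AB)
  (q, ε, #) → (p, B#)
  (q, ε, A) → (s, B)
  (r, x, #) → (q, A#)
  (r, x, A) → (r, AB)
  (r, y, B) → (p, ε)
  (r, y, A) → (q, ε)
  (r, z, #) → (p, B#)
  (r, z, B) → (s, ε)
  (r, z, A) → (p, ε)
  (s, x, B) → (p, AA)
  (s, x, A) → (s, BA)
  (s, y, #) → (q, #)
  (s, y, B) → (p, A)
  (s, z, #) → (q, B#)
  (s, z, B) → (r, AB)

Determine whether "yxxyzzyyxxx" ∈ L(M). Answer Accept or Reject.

(p, yxxyzzyyxxx, #)
  read y, top #: go to q, push # → (q, xxyzzyyxxx, #)
  ε-move, top #: go to p, push B# → (p, xxyzzyyxxx, B#)
  read x, top B: go to q, push AB → (q, xyzzyyxxx, AB#)
  ε-move, top A: go to s, push B → (s, xyzzyyxxx, BB#)
  read x, top B: go to p, push AA → (p, yzzyyxxx, AAB#)
  read y, top A: go to q, push ε → (q, zzyyxxx, AB#)
  ε-move, top A: go to s, push B → (s, zzyyxxx, BB#)
  read z, top B: go to r, push AB → (r, zyyxxx, ABB#)
  read z, top A: go to p, push ε → (p, yyxxx, BB#)
No transition applies at (p, yyxxx, BB#); input not fully consumed.

Reject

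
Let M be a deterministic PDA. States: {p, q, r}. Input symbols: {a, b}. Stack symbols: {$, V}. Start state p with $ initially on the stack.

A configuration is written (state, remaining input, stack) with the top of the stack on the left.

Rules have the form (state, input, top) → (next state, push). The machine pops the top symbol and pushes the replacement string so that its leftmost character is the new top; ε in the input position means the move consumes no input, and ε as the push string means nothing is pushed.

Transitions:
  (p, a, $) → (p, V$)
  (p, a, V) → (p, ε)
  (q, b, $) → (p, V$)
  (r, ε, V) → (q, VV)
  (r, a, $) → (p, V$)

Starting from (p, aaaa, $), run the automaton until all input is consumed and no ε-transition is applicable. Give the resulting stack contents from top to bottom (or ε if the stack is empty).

$

(p, aaaa, $) ⊢ (p, aaa, V$) ⊢ (p, aa, $) ⊢ (p, a, V$) ⊢ (p, ε, $)
All input consumed in state p with stack $.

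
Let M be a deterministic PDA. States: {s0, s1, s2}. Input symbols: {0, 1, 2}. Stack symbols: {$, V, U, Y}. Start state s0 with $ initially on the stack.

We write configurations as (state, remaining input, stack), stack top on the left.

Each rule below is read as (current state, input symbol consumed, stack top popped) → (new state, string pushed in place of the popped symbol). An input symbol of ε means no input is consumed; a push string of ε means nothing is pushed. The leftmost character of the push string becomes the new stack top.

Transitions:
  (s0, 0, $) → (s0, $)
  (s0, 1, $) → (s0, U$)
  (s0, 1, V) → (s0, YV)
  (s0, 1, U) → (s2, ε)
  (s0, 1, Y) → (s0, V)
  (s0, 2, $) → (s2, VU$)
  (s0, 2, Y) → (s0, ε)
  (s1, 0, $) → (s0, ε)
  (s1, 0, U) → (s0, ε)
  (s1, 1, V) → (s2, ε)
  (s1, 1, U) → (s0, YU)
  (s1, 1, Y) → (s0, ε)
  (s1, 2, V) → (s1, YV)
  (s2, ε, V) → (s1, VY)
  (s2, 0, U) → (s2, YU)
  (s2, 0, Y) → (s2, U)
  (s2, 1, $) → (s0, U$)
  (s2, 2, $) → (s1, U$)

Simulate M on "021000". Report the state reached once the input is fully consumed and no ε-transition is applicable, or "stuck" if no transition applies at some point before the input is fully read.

(s0, 021000, $) ⊢ (s0, 21000, $) ⊢ (s2, 1000, VU$) ⊢ (s1, 1000, VYU$) ⊢ (s2, 000, YU$) ⊢ (s2, 00, UU$) ⊢ (s2, 0, YUU$) ⊢ (s2, ε, UUU$)
All input consumed; M is in state s2.

s2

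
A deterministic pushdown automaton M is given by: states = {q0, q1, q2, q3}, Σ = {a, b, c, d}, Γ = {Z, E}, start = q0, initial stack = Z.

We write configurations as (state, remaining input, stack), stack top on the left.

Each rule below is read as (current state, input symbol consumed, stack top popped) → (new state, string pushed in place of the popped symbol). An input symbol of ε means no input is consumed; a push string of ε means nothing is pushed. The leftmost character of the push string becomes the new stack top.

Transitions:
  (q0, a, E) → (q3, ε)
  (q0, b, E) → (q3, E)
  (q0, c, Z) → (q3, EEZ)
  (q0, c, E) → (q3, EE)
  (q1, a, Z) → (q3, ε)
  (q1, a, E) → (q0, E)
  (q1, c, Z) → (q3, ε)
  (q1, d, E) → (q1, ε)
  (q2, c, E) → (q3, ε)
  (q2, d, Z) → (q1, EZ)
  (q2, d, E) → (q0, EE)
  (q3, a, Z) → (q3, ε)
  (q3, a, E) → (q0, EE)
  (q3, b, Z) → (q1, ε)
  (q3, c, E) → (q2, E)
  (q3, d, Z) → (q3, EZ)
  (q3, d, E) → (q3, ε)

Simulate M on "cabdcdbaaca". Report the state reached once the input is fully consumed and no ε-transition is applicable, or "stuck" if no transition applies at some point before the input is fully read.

(q0, cabdcdbaaca, Z)
  read c, top Z: go to q3, push EEZ → (q3, abdcdbaaca, EEZ)
  read a, top E: go to q0, push EE → (q0, bdcdbaaca, EEEZ)
  read b, top E: go to q3, push E → (q3, dcdbaaca, EEEZ)
  read d, top E: go to q3, push ε → (q3, cdbaaca, EEZ)
  read c, top E: go to q2, push E → (q2, dbaaca, EEZ)
  read d, top E: go to q0, push EE → (q0, baaca, EEEZ)
  read b, top E: go to q3, push E → (q3, aaca, EEEZ)
  read a, top E: go to q0, push EE → (q0, aca, EEEEZ)
  read a, top E: go to q3, push ε → (q3, ca, EEEZ)
  read c, top E: go to q2, push E → (q2, a, EEEZ)
No transition for (q2, a, top E); M blocks with input a remaining.

stuck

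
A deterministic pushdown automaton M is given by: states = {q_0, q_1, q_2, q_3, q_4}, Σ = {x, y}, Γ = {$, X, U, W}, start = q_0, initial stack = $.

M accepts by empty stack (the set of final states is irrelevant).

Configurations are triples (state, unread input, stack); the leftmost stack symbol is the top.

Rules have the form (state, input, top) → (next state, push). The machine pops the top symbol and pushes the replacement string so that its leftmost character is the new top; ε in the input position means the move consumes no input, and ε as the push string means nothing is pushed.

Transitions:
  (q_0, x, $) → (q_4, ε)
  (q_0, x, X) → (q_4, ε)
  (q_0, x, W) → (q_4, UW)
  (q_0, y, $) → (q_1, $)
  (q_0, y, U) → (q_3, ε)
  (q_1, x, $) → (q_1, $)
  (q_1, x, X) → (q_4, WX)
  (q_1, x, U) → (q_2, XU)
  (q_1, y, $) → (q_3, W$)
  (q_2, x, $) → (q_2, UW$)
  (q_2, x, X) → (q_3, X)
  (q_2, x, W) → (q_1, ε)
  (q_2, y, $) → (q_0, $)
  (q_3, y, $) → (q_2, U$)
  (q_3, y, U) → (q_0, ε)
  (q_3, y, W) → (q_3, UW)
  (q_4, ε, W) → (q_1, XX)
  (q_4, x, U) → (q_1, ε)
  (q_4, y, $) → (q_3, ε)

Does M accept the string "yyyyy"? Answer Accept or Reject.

Reject

(q_0, yyyyy, $)
  read y, top $: go to q_1, push $ → (q_1, yyyy, $)
  read y, top $: go to q_3, push W$ → (q_3, yyy, W$)
  read y, top W: go to q_3, push UW → (q_3, yy, UW$)
  read y, top U: go to q_0, push ε → (q_0, y, W$)
No transition applies at (q_0, y, W$); input not fully consumed.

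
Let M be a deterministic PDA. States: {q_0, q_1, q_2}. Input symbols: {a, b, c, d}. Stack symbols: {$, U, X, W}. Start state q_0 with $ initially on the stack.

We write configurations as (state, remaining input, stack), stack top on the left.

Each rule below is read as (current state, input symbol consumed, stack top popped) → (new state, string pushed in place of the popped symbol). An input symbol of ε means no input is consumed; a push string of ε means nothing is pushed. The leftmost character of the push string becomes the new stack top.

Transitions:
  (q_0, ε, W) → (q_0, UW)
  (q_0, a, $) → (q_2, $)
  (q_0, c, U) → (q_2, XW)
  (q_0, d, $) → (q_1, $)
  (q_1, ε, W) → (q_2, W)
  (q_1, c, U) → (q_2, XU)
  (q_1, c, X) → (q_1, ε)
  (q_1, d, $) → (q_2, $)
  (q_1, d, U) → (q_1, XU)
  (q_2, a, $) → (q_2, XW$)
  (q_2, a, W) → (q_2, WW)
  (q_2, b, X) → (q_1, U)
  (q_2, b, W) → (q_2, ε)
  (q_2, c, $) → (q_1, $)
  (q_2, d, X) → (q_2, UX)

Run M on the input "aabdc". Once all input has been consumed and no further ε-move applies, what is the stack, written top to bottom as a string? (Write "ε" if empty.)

(q_0, aabdc, $)
  read a, top $: go to q_2, push $ → (q_2, abdc, $)
  read a, top $: go to q_2, push XW$ → (q_2, bdc, XW$)
  read b, top X: go to q_1, push U → (q_1, dc, UW$)
  read d, top U: go to q_1, push XU → (q_1, c, XUW$)
  read c, top X: go to q_1, push ε → (q_1, ε, UW$)
All input consumed in state q_1 with stack UW$.

UW$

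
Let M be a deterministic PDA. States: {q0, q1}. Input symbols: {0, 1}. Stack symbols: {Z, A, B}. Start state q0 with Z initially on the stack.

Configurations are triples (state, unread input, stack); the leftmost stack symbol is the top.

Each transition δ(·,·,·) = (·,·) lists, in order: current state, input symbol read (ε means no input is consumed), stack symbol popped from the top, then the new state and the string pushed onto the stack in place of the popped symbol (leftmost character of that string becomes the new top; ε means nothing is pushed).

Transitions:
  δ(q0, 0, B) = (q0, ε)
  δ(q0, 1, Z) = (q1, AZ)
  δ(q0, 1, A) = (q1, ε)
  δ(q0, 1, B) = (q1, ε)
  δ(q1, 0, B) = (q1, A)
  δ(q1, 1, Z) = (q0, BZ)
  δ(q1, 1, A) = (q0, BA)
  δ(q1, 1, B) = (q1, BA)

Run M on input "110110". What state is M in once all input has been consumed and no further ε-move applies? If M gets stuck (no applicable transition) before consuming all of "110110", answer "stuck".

q0

(q0, 110110, Z)
  read 1, top Z: go to q1, push AZ → (q1, 10110, AZ)
  read 1, top A: go to q0, push BA → (q0, 0110, BAZ)
  read 0, top B: go to q0, push ε → (q0, 110, AZ)
  read 1, top A: go to q1, push ε → (q1, 10, Z)
  read 1, top Z: go to q0, push BZ → (q0, 0, BZ)
  read 0, top B: go to q0, push ε → (q0, ε, Z)
All input consumed; M is in state q0.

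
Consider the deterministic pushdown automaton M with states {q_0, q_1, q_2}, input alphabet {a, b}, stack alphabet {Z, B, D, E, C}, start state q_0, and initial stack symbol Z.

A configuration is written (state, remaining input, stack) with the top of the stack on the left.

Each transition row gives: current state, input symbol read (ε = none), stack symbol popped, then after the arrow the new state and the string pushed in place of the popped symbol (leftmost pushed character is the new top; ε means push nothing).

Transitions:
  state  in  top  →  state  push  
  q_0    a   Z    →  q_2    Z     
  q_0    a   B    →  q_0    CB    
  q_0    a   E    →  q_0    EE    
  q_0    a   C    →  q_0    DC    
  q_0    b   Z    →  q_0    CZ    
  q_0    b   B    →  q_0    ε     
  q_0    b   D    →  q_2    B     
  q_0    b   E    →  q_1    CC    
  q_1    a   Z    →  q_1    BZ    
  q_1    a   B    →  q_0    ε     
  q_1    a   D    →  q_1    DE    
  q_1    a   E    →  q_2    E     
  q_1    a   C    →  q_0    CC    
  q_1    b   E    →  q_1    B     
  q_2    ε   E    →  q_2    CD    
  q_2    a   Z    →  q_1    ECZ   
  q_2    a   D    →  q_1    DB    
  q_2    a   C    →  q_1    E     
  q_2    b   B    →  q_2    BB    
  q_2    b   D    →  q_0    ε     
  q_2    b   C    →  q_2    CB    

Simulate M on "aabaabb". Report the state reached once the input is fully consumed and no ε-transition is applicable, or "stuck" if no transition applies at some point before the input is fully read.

(q_0, aabaabb, Z)
  read a, top Z: go to q_2, push Z → (q_2, abaabb, Z)
  read a, top Z: go to q_1, push ECZ → (q_1, baabb, ECZ)
  read b, top E: go to q_1, push B → (q_1, aabb, BCZ)
  read a, top B: go to q_0, push ε → (q_0, abb, CZ)
  read a, top C: go to q_0, push DC → (q_0, bb, DCZ)
  read b, top D: go to q_2, push B → (q_2, b, BCZ)
  read b, top B: go to q_2, push BB → (q_2, ε, BBCZ)
All input consumed; M is in state q_2.

q_2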